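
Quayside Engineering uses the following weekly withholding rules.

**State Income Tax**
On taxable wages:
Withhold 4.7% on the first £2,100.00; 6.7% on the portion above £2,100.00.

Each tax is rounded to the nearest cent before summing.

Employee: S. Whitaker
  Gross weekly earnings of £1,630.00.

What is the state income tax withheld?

State Income Tax: taxable = £1,630.00
  4.7% × £1,630.00 = £76.61

£76.61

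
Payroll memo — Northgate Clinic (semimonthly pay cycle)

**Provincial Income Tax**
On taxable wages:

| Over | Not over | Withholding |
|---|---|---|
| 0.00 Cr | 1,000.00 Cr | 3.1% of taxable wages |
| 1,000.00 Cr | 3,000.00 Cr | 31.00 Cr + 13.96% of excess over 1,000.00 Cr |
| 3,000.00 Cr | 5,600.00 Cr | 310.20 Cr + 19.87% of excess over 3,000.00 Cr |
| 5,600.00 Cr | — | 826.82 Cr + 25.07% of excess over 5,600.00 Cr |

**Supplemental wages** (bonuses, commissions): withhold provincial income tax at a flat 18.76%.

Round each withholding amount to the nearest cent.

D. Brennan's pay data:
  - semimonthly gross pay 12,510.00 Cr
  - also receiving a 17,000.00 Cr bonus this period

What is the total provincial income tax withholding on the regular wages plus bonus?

5,748.36 Cr

Provincial Income Tax: taxable = 12,510.00 Cr
  826.82 Cr + 25.07% × (12,510.00 Cr − 5,600.00 Cr) = 826.82 Cr + 25.07% × 6,910.00 Cr = 2,559.16 Cr
Supplemental (18.76% flat on bonus): 18.76% × 17,000.00 Cr = 3,189.20 Cr
Total provincial income tax: 2,559.16 Cr + 3,189.20 Cr = 5,748.36 Cr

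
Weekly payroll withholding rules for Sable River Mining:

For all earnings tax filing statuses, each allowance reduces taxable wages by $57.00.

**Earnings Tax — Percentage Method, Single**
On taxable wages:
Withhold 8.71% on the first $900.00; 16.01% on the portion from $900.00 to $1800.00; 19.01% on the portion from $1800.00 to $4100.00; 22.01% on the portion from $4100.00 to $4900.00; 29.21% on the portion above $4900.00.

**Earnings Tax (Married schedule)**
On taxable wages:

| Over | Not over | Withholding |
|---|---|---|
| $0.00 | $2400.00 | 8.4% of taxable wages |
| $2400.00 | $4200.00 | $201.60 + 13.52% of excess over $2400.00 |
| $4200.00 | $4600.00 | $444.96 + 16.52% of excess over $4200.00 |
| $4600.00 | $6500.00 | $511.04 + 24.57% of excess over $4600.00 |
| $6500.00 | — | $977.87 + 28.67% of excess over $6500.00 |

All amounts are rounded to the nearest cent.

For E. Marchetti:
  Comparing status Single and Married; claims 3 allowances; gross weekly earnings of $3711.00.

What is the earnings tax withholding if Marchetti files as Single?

Earnings Tax (Single): taxable = $3711.00 − 3×$57.00 = $3540.00
  $222.48 + 19.01% × ($3540.00 − $1800.00) = $222.48 + 19.01% × $1740.00 = $553.25

$553.25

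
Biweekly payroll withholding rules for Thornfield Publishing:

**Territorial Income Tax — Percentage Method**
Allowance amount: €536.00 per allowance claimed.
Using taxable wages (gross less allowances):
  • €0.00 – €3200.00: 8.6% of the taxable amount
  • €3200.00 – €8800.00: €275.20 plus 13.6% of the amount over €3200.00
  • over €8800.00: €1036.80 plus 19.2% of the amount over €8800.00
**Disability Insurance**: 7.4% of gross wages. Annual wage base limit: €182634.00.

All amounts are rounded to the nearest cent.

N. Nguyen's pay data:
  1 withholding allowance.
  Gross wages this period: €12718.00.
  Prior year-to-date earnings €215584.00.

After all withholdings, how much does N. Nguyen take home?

Territorial Income Tax: taxable = €12718.00 − 1×€536.00 = €12182.00
  €1036.80 + 19.2% × (€12182.00 − €8800.00) = €1036.80 + 19.2% × €3382.00 = €1686.14
Disability Insurance: YTD €215584.00 ≥ cap €182634.00 → €0.00
Total withheld: €1686.14 + €0.00 = €1686.14
Net pay: €12718.00 − €1686.14 = €11031.86

€11031.86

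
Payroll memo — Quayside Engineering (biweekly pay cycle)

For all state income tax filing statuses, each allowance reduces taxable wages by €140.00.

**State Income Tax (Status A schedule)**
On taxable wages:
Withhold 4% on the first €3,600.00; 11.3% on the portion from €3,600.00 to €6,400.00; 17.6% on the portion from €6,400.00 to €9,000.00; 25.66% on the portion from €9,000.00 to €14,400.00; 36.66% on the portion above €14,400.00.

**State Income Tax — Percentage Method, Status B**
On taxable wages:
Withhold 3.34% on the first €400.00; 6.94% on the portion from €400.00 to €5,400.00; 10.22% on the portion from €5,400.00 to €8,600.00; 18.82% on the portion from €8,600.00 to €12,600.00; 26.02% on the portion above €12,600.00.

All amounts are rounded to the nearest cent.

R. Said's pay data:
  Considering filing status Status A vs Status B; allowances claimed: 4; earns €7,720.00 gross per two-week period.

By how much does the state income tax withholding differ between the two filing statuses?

€53.93

State Income Tax (Status A): taxable = €7,720.00 − 4×€140.00 = €7,160.00
  €460.40 + 17.6% × (€7,160.00 − €6,400.00) = €460.40 + 17.6% × €760.00 = €594.16
State Income Tax (Status B): taxable = €7,720.00 − 4×€140.00 = €7,160.00
  €360.36 + 10.22% × (€7,160.00 − €5,400.00) = €360.36 + 10.22% × €1,760.00 = €540.23
Difference: |€594.16 − €540.23| = €53.93 (higher under Status A)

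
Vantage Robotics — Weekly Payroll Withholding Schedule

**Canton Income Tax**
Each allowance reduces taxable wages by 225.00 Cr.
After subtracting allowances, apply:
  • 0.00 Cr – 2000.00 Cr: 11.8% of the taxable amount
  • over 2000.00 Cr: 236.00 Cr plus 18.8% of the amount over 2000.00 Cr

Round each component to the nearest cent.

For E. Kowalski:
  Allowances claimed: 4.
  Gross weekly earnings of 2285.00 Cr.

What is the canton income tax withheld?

Canton Income Tax: taxable = 2285.00 Cr − 4×225.00 Cr = 1385.00 Cr
  11.8% × 1385.00 Cr = 163.43 Cr

163.43 Cr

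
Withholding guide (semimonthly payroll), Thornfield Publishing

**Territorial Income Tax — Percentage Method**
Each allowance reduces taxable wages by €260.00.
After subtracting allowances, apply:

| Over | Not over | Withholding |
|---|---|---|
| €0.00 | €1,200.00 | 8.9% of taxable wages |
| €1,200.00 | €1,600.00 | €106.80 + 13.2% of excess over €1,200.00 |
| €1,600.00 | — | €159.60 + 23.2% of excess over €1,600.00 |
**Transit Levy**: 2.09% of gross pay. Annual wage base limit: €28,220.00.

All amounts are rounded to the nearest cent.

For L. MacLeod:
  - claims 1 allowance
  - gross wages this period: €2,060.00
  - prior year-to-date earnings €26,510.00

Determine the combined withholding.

€241.74

Territorial Income Tax: taxable = €2,060.00 − 1×€260.00 = €1,800.00
  €159.60 + 23.2% × (€1,800.00 − €1,600.00) = €159.60 + 23.2% × €200.00 = €206.00
Transit Levy: cap €28,220.00 − YTD €26,510.00 = €1,710.00 subject; 2.09% × €1,710.00 = €35.74
Total: €206.00 + €35.74 = €241.74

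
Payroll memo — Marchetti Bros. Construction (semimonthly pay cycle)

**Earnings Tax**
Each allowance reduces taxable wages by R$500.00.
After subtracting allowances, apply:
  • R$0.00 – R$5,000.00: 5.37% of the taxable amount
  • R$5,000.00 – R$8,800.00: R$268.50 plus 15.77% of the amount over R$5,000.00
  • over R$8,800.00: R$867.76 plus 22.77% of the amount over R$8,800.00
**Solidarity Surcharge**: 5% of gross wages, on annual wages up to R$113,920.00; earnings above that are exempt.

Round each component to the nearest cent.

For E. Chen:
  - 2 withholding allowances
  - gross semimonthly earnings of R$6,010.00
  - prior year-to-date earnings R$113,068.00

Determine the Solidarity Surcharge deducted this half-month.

Solidarity Surcharge: cap R$113,920.00 − YTD R$113,068.00 = R$852.00 subject; 5% × R$852.00 = R$42.60

R$42.60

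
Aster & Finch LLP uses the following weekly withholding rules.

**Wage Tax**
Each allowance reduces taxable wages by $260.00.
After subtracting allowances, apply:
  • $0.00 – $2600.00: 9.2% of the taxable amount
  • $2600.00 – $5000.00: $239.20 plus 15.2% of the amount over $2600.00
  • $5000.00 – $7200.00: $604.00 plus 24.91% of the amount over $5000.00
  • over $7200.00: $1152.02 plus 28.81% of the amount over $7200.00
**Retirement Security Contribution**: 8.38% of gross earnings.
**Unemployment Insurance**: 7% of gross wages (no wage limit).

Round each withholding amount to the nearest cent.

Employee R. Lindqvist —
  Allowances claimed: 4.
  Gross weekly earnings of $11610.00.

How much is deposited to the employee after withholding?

Wage Tax: taxable = $11610.00 − 4×$260.00 = $10570.00
  $1152.02 + 28.81% × ($10570.00 − $7200.00) = $1152.02 + 28.81% × $3370.00 = $2122.92
Retirement Security Contribution: 8.38% × $11610.00 = $972.92
Unemployment Insurance: 7% × $11610.00 = $812.70
Total withheld: $2122.92 + $972.92 + $812.70 = $3908.54
Net pay: $11610.00 − $3908.54 = $7701.46

$7701.46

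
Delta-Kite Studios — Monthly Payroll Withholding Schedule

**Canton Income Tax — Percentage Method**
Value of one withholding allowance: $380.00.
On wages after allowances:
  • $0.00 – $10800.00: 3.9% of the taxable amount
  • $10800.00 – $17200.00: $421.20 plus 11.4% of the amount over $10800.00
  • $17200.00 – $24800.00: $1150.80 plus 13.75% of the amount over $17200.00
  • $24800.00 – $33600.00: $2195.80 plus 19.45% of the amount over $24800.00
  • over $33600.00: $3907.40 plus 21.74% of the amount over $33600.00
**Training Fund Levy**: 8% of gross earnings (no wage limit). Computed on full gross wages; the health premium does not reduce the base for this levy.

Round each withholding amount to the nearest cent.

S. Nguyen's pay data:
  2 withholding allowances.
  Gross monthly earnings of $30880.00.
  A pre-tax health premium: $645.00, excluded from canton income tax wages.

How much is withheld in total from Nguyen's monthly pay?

Canton Income Tax: taxable = $30880.00 − $645.00 − 2×$380.00 = $29475.00
  $2195.80 + 19.45% × ($29475.00 − $24800.00) = $2195.80 + 19.45% × $4675.00 = $3105.09
Training Fund Levy: 8% × $30880.00 = $2470.40
Total: $3105.09 + $2470.40 = $5575.49

$5575.49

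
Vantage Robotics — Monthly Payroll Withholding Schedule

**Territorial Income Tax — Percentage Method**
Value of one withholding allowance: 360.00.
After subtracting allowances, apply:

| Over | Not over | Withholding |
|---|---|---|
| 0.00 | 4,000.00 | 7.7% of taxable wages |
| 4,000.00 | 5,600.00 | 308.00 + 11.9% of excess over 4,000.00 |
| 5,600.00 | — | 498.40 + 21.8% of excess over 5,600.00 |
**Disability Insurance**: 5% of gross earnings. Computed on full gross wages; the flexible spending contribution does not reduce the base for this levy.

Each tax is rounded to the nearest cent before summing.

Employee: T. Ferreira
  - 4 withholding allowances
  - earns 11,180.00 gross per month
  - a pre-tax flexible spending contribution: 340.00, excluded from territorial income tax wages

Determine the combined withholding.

Territorial Income Tax: taxable = 11,180.00 − 340.00 − 4×360.00 = 9,400.00
  498.40 + 21.8% × (9,400.00 − 5,600.00) = 498.40 + 21.8% × 3,800.00 = 1,326.80
Disability Insurance: 5% × 11,180.00 = 559.00
Total: 1,326.80 + 559.00 = 1,885.80

1,885.80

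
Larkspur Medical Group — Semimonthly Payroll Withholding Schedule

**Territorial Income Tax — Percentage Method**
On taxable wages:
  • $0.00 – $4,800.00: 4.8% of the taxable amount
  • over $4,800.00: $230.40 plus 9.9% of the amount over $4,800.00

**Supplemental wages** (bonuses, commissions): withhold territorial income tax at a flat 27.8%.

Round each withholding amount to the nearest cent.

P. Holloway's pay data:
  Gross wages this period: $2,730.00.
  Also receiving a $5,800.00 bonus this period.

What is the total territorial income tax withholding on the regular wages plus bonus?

Territorial Income Tax: taxable = $2,730.00
  4.8% × $2,730.00 = $131.04
Supplemental (27.8% flat on bonus): 27.8% × $5,800.00 = $1,612.40
Total territorial income tax: $131.04 + $1,612.40 = $1,743.44

$1,743.44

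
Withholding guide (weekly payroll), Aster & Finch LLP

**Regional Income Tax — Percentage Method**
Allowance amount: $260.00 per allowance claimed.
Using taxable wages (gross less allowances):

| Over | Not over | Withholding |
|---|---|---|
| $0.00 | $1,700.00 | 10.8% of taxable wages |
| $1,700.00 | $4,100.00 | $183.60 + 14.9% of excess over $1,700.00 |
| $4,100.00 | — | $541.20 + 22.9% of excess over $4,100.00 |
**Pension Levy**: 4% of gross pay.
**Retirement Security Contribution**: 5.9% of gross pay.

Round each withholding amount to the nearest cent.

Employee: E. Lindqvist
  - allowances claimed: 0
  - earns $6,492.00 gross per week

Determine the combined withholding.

Regional Income Tax: taxable = $6,492.00
  $541.20 + 22.9% × ($6,492.00 − $4,100.00) = $541.20 + 22.9% × $2,392.00 = $1,088.97
Pension Levy: 4% × $6,492.00 = $259.68
Retirement Security Contribution: 5.9% × $6,492.00 = $383.03
Total: $1,088.97 + $259.68 + $383.03 = $1,731.68

$1,731.68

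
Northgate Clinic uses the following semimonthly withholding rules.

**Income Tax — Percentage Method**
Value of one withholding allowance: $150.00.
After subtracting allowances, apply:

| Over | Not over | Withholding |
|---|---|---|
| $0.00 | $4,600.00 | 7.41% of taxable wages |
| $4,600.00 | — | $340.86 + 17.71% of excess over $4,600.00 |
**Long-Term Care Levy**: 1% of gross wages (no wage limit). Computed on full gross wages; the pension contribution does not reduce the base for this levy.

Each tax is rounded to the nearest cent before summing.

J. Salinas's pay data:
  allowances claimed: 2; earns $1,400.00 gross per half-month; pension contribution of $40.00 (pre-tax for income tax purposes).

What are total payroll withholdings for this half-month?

$92.55

Income Tax: taxable = $1,400.00 − $40.00 − 2×$150.00 = $1,060.00
  7.41% × $1,060.00 = $78.55
Long-Term Care Levy: 1% × $1,400.00 = $14.00
Total: $78.55 + $14.00 = $92.55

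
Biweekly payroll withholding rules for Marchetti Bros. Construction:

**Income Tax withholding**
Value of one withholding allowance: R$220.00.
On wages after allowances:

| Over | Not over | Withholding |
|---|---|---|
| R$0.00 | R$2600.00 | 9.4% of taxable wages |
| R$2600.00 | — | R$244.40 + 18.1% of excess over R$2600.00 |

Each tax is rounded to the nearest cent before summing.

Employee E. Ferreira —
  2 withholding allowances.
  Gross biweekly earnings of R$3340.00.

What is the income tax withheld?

Income Tax: taxable = R$3340.00 − 2×R$220.00 = R$2900.00
  R$244.40 + 18.1% × (R$2900.00 − R$2600.00) = R$244.40 + 18.1% × R$300.00 = R$298.70

R$298.70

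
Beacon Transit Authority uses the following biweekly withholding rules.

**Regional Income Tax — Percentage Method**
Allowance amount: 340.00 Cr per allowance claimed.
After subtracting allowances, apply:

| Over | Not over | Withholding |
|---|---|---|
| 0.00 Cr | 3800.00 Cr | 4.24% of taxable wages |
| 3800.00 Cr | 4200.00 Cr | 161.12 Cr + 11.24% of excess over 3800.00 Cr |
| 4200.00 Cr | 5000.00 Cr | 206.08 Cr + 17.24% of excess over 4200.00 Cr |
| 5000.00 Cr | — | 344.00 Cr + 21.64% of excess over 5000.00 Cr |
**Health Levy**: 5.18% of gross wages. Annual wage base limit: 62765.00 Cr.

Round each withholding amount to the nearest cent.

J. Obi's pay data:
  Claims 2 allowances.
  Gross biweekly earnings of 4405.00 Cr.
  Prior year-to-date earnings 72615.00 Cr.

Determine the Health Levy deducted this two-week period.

Health Levy: YTD 72615.00 Cr ≥ cap 62765.00 Cr → 0.00 Cr

0.00 Cr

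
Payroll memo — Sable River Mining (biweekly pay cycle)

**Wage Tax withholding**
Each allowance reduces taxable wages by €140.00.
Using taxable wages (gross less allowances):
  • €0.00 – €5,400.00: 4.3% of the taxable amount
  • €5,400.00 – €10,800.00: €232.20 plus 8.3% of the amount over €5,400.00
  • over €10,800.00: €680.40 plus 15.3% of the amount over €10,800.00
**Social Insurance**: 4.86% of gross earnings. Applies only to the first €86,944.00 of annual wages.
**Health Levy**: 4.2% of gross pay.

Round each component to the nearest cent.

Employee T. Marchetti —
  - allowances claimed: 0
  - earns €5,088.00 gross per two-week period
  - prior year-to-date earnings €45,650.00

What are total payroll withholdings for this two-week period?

€679.76

Wage Tax: taxable = €5,088.00
  4.3% × €5,088.00 = €218.78
Social Insurance: 4.86% × €5,088.00 = €247.28
Health Levy: 4.2% × €5,088.00 = €213.70
Total: €218.78 + €247.28 + €213.70 = €679.76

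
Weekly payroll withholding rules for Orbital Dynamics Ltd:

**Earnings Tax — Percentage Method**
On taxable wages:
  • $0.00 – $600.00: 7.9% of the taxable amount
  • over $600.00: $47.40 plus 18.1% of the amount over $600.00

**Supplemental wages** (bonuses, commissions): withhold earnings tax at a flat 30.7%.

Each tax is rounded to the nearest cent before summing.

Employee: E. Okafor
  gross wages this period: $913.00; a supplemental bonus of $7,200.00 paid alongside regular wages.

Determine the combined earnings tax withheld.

$2,314.45

Earnings Tax: taxable = $913.00
  $47.40 + 18.1% × ($913.00 − $600.00) = $47.40 + 18.1% × $313.00 = $104.05
Supplemental (30.7% flat on bonus): 30.7% × $7,200.00 = $2,210.40
Total earnings tax: $104.05 + $2,210.40 = $2,314.45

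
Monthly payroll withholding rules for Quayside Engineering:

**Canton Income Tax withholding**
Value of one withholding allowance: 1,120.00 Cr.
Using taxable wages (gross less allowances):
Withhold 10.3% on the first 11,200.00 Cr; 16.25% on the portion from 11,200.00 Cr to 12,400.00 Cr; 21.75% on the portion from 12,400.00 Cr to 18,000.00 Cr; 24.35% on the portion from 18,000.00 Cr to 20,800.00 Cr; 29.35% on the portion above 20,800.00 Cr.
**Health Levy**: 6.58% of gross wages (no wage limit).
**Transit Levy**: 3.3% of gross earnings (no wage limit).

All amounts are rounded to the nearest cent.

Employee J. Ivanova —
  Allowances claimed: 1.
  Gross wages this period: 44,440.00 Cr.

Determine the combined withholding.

14,248.69 Cr

Canton Income Tax: taxable = 44,440.00 Cr − 1×1,120.00 Cr = 43,320.00 Cr
  3,248.40 Cr + 29.35% × (43,320.00 Cr − 20,800.00 Cr) = 3,248.40 Cr + 29.35% × 22,520.00 Cr = 9,858.02 Cr
Health Levy: 6.58% × 44,440.00 Cr = 2,924.15 Cr
Transit Levy: 3.3% × 44,440.00 Cr = 1,466.52 Cr
Total: 9,858.02 Cr + 2,924.15 Cr + 1,466.52 Cr = 14,248.69 Cr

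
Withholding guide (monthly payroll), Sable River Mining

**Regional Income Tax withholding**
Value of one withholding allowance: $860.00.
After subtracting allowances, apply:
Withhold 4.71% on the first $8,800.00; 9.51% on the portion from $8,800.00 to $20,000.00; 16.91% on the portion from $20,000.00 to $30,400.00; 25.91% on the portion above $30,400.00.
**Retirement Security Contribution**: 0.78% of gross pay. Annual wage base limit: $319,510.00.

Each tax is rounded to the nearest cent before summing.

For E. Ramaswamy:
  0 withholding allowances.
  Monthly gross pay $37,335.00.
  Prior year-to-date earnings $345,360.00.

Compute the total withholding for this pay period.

$5,035.10

Regional Income Tax: taxable = $37,335.00
  $3,238.24 + 25.91% × ($37,335.00 − $30,400.00) = $3,238.24 + 25.91% × $6,935.00 = $5,035.10
Retirement Security Contribution: YTD $345,360.00 ≥ cap $319,510.00 → $0.00
Total: $5,035.10 + $0.00 = $5,035.10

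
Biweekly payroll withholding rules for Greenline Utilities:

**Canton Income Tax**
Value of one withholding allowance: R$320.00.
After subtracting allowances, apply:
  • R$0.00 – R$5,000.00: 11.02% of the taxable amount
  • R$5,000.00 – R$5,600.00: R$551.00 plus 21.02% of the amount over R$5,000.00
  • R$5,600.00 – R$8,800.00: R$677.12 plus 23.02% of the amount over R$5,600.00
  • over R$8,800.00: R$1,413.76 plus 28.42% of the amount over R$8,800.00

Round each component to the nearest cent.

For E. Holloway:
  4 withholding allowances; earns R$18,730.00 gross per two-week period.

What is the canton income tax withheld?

R$3,872.09

Canton Income Tax: taxable = R$18,730.00 − 4×R$320.00 = R$17,450.00
  R$1,413.76 + 28.42% × (R$17,450.00 − R$8,800.00) = R$1,413.76 + 28.42% × R$8,650.00 = R$3,872.09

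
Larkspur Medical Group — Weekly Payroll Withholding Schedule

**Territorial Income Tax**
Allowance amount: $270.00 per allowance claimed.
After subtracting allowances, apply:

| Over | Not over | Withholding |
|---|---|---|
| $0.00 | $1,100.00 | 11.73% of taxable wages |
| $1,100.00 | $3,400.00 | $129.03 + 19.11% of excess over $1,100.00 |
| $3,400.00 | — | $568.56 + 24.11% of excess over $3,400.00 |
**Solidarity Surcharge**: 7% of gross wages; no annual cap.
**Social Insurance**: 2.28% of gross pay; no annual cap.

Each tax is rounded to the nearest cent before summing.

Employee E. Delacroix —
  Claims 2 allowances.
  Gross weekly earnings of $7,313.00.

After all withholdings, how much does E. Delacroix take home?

Territorial Income Tax: taxable = $7,313.00 − 2×$270.00 = $6,773.00
  $568.56 + 24.11% × ($6,773.00 − $3,400.00) = $568.56 + 24.11% × $3,373.00 = $1,381.79
Solidarity Surcharge: 7% × $7,313.00 = $511.91
Social Insurance: 2.28% × $7,313.00 = $166.74
Total withheld: $1,381.79 + $511.91 + $166.74 = $2,060.44
Net pay: $7,313.00 − $2,060.44 = $5,252.56

$5,252.56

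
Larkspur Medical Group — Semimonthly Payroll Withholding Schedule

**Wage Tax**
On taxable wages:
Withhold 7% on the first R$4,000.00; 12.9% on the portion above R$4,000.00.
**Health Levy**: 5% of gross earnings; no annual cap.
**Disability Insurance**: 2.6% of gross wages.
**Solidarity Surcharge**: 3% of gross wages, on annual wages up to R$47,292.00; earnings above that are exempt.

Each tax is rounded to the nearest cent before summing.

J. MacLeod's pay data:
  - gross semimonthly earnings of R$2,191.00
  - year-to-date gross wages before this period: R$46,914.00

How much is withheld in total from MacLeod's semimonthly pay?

R$331.23

Wage Tax: taxable = R$2,191.00
  7% × R$2,191.00 = R$153.37
Health Levy: 5% × R$2,191.00 = R$109.55
Disability Insurance: 2.6% × R$2,191.00 = R$56.97
Solidarity Surcharge: cap R$47,292.00 − YTD R$46,914.00 = R$378.00 subject; 3% × R$378.00 = R$11.34
Total: R$153.37 + R$109.55 + R$56.97 + R$11.34 = R$331.23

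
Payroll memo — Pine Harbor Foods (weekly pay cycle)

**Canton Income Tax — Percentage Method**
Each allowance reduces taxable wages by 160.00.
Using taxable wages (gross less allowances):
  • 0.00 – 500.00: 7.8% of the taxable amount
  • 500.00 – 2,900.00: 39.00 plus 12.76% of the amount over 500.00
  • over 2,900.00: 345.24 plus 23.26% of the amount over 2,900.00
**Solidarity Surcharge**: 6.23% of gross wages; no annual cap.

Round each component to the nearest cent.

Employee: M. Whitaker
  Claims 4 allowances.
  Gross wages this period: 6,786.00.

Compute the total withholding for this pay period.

Canton Income Tax: taxable = 6,786.00 − 4×160.00 = 6,146.00
  345.24 + 23.26% × (6,146.00 − 2,900.00) = 345.24 + 23.26% × 3,246.00 = 1,100.26
Solidarity Surcharge: 6.23% × 6,786.00 = 422.77
Total: 1,100.26 + 422.77 = 1,523.03

1,523.03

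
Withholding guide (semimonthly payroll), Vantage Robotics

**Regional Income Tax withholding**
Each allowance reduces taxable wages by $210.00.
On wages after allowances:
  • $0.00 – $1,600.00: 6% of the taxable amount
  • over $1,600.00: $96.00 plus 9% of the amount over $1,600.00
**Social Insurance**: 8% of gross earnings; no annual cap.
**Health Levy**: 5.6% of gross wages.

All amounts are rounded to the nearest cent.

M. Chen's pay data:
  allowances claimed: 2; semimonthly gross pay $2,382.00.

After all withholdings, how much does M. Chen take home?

Regional Income Tax: taxable = $2,382.00 − 2×$210.00 = $1,962.00
  $96.00 + 9% × ($1,962.00 − $1,600.00) = $96.00 + 9% × $362.00 = $128.58
Social Insurance: 8% × $2,382.00 = $190.56
Health Levy: 5.6% × $2,382.00 = $133.39
Total withheld: $128.58 + $190.56 + $133.39 = $452.53
Net pay: $2,382.00 − $452.53 = $1,929.47

$1,929.47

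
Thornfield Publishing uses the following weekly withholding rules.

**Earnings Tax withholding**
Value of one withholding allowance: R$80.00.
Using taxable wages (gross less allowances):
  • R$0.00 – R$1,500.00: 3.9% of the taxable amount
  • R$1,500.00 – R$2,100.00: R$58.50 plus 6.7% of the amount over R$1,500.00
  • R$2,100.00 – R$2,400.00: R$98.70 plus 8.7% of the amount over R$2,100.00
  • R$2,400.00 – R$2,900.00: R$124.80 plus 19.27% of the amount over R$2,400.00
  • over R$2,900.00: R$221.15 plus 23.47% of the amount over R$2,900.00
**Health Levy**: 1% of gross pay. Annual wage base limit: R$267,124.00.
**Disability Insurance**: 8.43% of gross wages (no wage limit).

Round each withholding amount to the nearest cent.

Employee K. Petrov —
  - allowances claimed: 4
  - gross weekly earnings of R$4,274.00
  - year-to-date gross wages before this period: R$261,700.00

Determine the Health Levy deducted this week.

Health Levy: 1% × R$4,274.00 = R$42.74

R$42.74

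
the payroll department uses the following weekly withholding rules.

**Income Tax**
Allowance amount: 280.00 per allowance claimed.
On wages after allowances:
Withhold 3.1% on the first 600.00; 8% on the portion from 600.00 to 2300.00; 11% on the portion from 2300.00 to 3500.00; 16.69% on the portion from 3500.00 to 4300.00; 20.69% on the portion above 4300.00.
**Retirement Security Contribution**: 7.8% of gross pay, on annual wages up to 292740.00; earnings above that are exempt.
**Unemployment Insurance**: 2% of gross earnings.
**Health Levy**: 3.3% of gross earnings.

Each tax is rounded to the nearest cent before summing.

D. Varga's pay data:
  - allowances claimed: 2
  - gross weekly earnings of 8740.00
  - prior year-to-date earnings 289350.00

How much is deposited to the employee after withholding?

Income Tax: taxable = 8740.00 − 2×280.00 = 8180.00
  420.12 + 20.69% × (8180.00 − 4300.00) = 420.12 + 20.69% × 3880.00 = 1222.89
Retirement Security Contribution: cap 292740.00 − YTD 289350.00 = 3390.00 subject; 7.8% × 3390.00 = 264.42
Unemployment Insurance: 2% × 8740.00 = 174.80
Health Levy: 3.3% × 8740.00 = 288.42
Total withheld: 1222.89 + 264.42 + 174.80 + 288.42 = 1950.53
Net pay: 8740.00 − 1950.53 = 6789.47

6789.47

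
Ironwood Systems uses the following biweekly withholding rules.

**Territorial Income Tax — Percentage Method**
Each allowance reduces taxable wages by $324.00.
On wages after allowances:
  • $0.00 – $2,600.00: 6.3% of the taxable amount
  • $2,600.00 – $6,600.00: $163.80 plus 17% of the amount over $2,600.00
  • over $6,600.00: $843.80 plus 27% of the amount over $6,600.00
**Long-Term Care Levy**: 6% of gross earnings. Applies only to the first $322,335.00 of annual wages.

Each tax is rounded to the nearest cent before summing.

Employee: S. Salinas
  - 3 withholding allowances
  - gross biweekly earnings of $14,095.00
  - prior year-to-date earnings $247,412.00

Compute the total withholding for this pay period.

Territorial Income Tax: taxable = $14,095.00 − 3×$324.00 = $13,123.00
  $843.80 + 27% × ($13,123.00 − $6,600.00) = $843.80 + 27% × $6,523.00 = $2,605.01
Long-Term Care Levy: 6% × $14,095.00 = $845.70
Total: $2,605.01 + $845.70 = $3,450.71

$3,450.71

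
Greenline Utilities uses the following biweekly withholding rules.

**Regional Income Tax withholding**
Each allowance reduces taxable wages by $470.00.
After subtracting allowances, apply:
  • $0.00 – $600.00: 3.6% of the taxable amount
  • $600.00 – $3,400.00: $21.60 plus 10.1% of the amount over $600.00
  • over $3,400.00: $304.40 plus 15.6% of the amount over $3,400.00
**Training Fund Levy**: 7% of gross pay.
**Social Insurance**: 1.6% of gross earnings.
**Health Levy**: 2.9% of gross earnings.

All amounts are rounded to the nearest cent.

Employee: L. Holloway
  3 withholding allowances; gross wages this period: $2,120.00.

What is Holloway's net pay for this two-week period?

$1,843.49

Regional Income Tax: taxable = $2,120.00 − 3×$470.00 = $710.00
  $21.60 + 10.1% × ($710.00 − $600.00) = $21.60 + 10.1% × $110.00 = $32.71
Training Fund Levy: 7% × $2,120.00 = $148.40
Social Insurance: 1.6% × $2,120.00 = $33.92
Health Levy: 2.9% × $2,120.00 = $61.48
Total withheld: $32.71 + $148.40 + $33.92 + $61.48 = $276.51
Net pay: $2,120.00 − $276.51 = $1,843.49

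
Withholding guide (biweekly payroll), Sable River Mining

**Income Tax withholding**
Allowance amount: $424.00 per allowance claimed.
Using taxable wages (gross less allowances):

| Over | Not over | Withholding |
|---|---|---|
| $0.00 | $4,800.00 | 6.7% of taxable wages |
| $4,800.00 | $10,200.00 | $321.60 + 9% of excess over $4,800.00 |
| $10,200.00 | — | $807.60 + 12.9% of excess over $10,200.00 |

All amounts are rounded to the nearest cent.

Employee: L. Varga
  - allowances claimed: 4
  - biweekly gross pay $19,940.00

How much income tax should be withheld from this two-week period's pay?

Income Tax: taxable = $19,940.00 − 4×$424.00 = $18,244.00
  $807.60 + 12.9% × ($18,244.00 − $10,200.00) = $807.60 + 12.9% × $8,044.00 = $1,845.28

$1,845.28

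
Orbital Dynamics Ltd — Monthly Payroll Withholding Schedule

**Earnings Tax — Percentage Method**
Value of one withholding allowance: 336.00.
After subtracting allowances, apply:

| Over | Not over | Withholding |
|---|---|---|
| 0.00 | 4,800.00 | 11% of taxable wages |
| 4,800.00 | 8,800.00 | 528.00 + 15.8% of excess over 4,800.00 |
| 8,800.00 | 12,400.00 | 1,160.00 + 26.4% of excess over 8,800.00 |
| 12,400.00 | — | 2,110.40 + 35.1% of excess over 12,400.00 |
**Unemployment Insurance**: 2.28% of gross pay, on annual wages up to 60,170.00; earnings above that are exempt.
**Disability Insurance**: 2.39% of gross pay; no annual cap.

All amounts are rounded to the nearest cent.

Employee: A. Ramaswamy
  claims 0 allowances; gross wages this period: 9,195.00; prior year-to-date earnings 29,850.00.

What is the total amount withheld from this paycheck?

Earnings Tax: taxable = 9,195.00
  1,160.00 + 26.4% × (9,195.00 − 8,800.00) = 1,160.00 + 26.4% × 395.00 = 1,264.28
Unemployment Insurance: 2.28% × 9,195.00 = 209.65
Disability Insurance: 2.39% × 9,195.00 = 219.76
Total: 1,264.28 + 209.65 + 219.76 = 1,693.69

1,693.69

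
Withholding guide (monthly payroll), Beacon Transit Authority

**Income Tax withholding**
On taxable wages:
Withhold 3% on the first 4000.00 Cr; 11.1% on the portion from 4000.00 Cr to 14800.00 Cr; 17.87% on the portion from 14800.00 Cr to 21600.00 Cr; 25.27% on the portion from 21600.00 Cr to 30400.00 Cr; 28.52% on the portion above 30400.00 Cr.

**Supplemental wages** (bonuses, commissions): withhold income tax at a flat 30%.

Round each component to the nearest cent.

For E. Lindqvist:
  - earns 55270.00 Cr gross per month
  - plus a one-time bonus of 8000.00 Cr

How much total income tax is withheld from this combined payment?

Income Tax: taxable = 55270.00 Cr
  4757.72 Cr + 28.52% × (55270.00 Cr − 30400.00 Cr) = 4757.72 Cr + 28.52% × 24870.00 Cr = 11850.64 Cr
Supplemental (30% flat on bonus): 30% × 8000.00 Cr = 2400.00 Cr
Total income tax: 11850.64 Cr + 2400.00 Cr = 14250.64 Cr

14250.64 Cr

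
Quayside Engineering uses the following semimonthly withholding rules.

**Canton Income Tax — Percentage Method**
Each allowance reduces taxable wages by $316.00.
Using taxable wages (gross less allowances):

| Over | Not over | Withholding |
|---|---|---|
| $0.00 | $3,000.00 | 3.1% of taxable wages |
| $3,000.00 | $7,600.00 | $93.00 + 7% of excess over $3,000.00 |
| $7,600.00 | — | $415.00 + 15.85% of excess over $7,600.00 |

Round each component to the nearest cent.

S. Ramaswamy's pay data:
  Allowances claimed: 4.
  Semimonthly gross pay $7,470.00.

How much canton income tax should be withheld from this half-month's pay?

$317.42

Canton Income Tax: taxable = $7,470.00 − 4×$316.00 = $6,206.00
  $93.00 + 7% × ($6,206.00 − $3,000.00) = $93.00 + 7% × $3,206.00 = $317.42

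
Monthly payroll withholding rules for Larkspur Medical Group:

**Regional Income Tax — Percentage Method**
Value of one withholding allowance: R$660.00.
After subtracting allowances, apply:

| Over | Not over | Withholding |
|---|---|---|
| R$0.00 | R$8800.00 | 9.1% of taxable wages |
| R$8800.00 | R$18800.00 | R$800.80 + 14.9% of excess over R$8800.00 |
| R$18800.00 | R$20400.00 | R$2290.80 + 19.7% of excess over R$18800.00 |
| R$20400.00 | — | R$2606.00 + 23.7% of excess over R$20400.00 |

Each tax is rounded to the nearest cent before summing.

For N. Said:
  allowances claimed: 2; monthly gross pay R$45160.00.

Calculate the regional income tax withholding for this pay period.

Regional Income Tax: taxable = R$45160.00 − 2×R$660.00 = R$43840.00
  R$2606.00 + 23.7% × (R$43840.00 − R$20400.00) = R$2606.00 + 23.7% × R$23440.00 = R$8161.28

R$8161.28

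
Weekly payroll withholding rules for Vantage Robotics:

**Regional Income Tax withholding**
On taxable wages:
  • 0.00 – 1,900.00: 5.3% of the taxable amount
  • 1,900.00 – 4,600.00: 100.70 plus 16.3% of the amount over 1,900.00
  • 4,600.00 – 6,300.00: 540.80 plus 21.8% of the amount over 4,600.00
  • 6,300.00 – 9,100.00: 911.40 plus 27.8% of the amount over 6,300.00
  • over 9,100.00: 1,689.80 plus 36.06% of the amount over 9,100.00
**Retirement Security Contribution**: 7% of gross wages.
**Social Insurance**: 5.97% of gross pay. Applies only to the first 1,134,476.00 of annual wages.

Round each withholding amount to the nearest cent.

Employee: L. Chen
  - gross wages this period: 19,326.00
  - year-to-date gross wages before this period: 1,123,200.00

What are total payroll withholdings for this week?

Regional Income Tax: taxable = 19,326.00
  1,689.80 + 36.06% × (19,326.00 − 9,100.00) = 1,689.80 + 36.06% × 10,226.00 = 5,377.30
Retirement Security Contribution: 7% × 19,326.00 = 1,352.82
Social Insurance: cap 1,134,476.00 − YTD 1,123,200.00 = 11,276.00 subject; 5.97% × 11,276.00 = 673.18
Total: 5,377.30 + 1,352.82 + 673.18 = 7,403.30

7,403.30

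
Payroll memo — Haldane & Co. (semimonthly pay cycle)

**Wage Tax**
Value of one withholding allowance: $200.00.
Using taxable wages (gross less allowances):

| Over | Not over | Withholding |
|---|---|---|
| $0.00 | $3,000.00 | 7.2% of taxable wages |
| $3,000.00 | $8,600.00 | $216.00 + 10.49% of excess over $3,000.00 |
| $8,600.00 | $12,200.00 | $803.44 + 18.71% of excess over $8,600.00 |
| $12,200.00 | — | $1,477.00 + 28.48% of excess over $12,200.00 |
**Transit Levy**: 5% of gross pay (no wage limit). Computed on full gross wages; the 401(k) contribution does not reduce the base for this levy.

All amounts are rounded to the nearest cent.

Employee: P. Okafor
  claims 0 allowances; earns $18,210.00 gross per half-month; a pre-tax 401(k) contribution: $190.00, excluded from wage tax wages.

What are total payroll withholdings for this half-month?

$4,045.04

Wage Tax: taxable = $18,210.00 − $190.00 = $18,020.00
  $1,477.00 + 28.48% × ($18,020.00 − $12,200.00) = $1,477.00 + 28.48% × $5,820.00 = $3,134.54
Transit Levy: 5% × $18,210.00 = $910.50
Total: $3,134.54 + $910.50 = $4,045.04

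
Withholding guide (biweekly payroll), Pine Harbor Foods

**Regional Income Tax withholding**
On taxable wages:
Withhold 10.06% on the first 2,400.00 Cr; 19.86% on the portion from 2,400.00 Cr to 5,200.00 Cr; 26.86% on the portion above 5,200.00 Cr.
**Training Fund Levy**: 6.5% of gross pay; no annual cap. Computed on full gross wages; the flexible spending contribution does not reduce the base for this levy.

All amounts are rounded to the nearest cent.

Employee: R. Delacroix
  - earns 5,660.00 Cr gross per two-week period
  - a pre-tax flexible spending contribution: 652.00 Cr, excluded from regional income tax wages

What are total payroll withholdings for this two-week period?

Regional Income Tax: taxable = 5,660.00 Cr − 652.00 Cr = 5,008.00 Cr
  241.44 Cr + 19.86% × (5,008.00 Cr − 2,400.00 Cr) = 241.44 Cr + 19.86% × 2,608.00 Cr = 759.39 Cr
Training Fund Levy: 6.5% × 5,660.00 Cr = 367.90 Cr
Total: 759.39 Cr + 367.90 Cr = 1,127.29 Cr

1,127.29 Cr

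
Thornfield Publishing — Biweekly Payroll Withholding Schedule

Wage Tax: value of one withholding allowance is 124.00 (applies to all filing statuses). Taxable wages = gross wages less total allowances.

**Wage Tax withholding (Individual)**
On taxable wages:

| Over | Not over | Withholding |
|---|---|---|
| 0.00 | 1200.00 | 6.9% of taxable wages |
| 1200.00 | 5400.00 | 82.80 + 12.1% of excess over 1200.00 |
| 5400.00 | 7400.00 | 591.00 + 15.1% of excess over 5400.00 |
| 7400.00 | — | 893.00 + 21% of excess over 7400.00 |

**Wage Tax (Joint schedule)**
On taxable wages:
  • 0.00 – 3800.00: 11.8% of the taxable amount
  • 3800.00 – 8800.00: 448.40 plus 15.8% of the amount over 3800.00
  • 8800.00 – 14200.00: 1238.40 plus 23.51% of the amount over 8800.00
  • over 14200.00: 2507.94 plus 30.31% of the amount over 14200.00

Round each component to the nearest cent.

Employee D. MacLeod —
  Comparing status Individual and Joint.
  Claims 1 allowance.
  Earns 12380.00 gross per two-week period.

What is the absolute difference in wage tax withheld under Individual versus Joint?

138.15

Wage Tax (Individual): taxable = 12380.00 − 1×124.00 = 12256.00
  893.00 + 21% × (12256.00 − 7400.00) = 893.00 + 21% × 4856.00 = 1912.76
Wage Tax (Joint): taxable = 12380.00 − 1×124.00 = 12256.00
  1238.40 + 23.51% × (12256.00 − 8800.00) = 1238.40 + 23.51% × 3456.00 = 2050.91
Difference: |1912.76 − 2050.91| = 138.15 (higher under Joint)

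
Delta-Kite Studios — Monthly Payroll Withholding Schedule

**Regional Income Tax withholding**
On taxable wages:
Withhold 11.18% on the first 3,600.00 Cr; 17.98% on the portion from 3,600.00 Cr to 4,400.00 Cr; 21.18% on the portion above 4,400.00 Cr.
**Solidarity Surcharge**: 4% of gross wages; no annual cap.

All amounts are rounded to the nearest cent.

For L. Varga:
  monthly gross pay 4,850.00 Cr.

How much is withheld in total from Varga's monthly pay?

Regional Income Tax: taxable = 4,850.00 Cr
  546.32 Cr + 21.18% × (4,850.00 Cr − 4,400.00 Cr) = 546.32 Cr + 21.18% × 450.00 Cr = 641.63 Cr
Solidarity Surcharge: 4% × 4,850.00 Cr = 194.00 Cr
Total: 641.63 Cr + 194.00 Cr = 835.63 Cr

835.63 Cr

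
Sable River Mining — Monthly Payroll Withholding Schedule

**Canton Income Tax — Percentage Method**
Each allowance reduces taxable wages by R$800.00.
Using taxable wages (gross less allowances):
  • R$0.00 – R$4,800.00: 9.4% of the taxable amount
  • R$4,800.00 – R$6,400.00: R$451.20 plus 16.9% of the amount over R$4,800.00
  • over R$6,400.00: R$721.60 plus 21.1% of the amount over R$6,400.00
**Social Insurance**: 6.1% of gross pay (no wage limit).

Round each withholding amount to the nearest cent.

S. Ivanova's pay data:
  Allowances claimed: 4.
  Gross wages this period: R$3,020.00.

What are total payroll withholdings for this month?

Canton Income Tax: taxable = R$3,020.00 − 4×R$800.00 = R$-180.00
  Taxable ≤ 0 → R$0.00
Social Insurance: 6.1% × R$3,020.00 = R$184.22
Total: R$0.00 + R$184.22 = R$184.22

R$184.22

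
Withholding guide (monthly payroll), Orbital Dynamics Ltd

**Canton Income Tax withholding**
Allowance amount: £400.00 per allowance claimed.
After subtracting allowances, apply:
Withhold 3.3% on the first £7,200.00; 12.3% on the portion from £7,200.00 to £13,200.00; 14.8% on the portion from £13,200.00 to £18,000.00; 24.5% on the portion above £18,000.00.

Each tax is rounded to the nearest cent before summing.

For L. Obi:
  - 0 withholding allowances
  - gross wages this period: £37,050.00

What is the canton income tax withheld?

£6,353.25

Canton Income Tax: taxable = £37,050.00
  £1,686.00 + 24.5% × (£37,050.00 − £18,000.00) = £1,686.00 + 24.5% × £19,050.00 = £6,353.25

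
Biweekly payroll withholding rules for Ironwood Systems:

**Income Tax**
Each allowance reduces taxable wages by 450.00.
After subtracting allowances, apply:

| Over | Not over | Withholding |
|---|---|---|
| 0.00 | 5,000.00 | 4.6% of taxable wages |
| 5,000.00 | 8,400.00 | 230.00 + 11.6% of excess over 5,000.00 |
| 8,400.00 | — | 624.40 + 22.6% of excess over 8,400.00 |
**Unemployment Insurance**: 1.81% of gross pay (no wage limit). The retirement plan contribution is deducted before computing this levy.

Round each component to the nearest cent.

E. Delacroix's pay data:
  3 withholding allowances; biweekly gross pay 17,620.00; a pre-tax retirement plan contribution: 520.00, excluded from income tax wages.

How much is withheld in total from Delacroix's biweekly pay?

2,595.01

Income Tax: taxable = 17,620.00 − 520.00 − 3×450.00 = 15,750.00
  624.40 + 22.6% × (15,750.00 − 8,400.00) = 624.40 + 22.6% × 7,350.00 = 2,285.50
Unemployment Insurance: 1.81% × 17,100.00 = 309.51
Total: 2,285.50 + 309.51 = 2,595.01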